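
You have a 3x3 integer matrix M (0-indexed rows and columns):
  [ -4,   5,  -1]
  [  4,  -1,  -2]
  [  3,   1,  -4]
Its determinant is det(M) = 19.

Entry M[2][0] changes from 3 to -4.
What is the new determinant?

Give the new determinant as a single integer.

det is linear in row 2: changing M[2][0] by delta changes det by delta * cofactor(2,0).
Cofactor C_20 = (-1)^(2+0) * minor(2,0) = -11
Entry delta = -4 - 3 = -7
Det delta = -7 * -11 = 77
New det = 19 + 77 = 96

Answer: 96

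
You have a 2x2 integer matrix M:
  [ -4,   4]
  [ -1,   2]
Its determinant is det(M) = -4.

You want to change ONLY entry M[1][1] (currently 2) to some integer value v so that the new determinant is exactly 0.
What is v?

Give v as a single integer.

Answer: 1

Derivation:
det is linear in entry M[1][1]: det = old_det + (v - 2) * C_11
Cofactor C_11 = -4
Want det = 0: -4 + (v - 2) * -4 = 0
  (v - 2) = 4 / -4 = -1
  v = 2 + (-1) = 1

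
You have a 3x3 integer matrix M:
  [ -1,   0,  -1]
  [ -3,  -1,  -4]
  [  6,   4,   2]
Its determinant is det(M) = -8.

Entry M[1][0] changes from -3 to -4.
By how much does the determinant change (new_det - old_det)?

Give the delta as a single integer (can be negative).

Cofactor C_10 = -4
Entry delta = -4 - -3 = -1
Det delta = entry_delta * cofactor = -1 * -4 = 4

Answer: 4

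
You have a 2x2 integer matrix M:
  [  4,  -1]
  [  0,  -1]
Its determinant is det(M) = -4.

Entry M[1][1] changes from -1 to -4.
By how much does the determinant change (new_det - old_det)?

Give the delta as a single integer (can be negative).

Cofactor C_11 = 4
Entry delta = -4 - -1 = -3
Det delta = entry_delta * cofactor = -3 * 4 = -12

Answer: -12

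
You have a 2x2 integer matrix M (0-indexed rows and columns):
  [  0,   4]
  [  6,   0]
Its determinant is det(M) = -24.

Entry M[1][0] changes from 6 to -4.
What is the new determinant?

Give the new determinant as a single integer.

Answer: 16

Derivation:
det is linear in row 1: changing M[1][0] by delta changes det by delta * cofactor(1,0).
Cofactor C_10 = (-1)^(1+0) * minor(1,0) = -4
Entry delta = -4 - 6 = -10
Det delta = -10 * -4 = 40
New det = -24 + 40 = 16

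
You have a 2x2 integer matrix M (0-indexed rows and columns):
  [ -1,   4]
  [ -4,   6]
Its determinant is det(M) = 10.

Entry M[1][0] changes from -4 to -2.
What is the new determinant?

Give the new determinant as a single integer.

Answer: 2

Derivation:
det is linear in row 1: changing M[1][0] by delta changes det by delta * cofactor(1,0).
Cofactor C_10 = (-1)^(1+0) * minor(1,0) = -4
Entry delta = -2 - -4 = 2
Det delta = 2 * -4 = -8
New det = 10 + -8 = 2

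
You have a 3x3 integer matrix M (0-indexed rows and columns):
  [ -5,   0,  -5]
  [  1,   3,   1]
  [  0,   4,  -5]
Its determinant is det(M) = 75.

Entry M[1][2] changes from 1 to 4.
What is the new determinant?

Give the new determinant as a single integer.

Answer: 135

Derivation:
det is linear in row 1: changing M[1][2] by delta changes det by delta * cofactor(1,2).
Cofactor C_12 = (-1)^(1+2) * minor(1,2) = 20
Entry delta = 4 - 1 = 3
Det delta = 3 * 20 = 60
New det = 75 + 60 = 135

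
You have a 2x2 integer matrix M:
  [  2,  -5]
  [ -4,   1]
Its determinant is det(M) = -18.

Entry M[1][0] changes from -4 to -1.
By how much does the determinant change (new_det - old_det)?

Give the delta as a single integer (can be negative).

Cofactor C_10 = 5
Entry delta = -1 - -4 = 3
Det delta = entry_delta * cofactor = 3 * 5 = 15

Answer: 15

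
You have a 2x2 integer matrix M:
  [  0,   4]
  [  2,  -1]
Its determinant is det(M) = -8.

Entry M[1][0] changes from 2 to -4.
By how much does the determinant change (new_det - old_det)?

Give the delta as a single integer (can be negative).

Cofactor C_10 = -4
Entry delta = -4 - 2 = -6
Det delta = entry_delta * cofactor = -6 * -4 = 24

Answer: 24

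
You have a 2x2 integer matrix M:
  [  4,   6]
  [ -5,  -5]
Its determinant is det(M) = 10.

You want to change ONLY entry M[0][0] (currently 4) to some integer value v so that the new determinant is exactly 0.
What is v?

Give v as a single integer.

det is linear in entry M[0][0]: det = old_det + (v - 4) * C_00
Cofactor C_00 = -5
Want det = 0: 10 + (v - 4) * -5 = 0
  (v - 4) = -10 / -5 = 2
  v = 4 + (2) = 6

Answer: 6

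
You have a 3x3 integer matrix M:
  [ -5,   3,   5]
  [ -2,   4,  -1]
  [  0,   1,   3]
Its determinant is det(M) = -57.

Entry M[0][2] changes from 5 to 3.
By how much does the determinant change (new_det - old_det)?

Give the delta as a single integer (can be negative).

Answer: 4

Derivation:
Cofactor C_02 = -2
Entry delta = 3 - 5 = -2
Det delta = entry_delta * cofactor = -2 * -2 = 4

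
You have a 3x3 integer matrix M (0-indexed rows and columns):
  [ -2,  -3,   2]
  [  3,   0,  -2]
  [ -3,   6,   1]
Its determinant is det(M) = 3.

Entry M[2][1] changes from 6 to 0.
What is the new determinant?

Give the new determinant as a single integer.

det is linear in row 2: changing M[2][1] by delta changes det by delta * cofactor(2,1).
Cofactor C_21 = (-1)^(2+1) * minor(2,1) = 2
Entry delta = 0 - 6 = -6
Det delta = -6 * 2 = -12
New det = 3 + -12 = -9

Answer: -9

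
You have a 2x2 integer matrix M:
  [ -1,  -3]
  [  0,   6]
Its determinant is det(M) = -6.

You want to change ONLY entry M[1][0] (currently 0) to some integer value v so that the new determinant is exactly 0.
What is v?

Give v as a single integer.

det is linear in entry M[1][0]: det = old_det + (v - 0) * C_10
Cofactor C_10 = 3
Want det = 0: -6 + (v - 0) * 3 = 0
  (v - 0) = 6 / 3 = 2
  v = 0 + (2) = 2

Answer: 2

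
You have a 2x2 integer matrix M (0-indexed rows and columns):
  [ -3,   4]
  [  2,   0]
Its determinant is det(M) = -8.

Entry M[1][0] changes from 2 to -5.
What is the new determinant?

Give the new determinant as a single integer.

det is linear in row 1: changing M[1][0] by delta changes det by delta * cofactor(1,0).
Cofactor C_10 = (-1)^(1+0) * minor(1,0) = -4
Entry delta = -5 - 2 = -7
Det delta = -7 * -4 = 28
New det = -8 + 28 = 20

Answer: 20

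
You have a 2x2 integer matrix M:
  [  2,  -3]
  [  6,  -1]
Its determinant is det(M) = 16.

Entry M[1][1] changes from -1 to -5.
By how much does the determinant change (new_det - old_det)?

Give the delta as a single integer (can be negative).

Cofactor C_11 = 2
Entry delta = -5 - -1 = -4
Det delta = entry_delta * cofactor = -4 * 2 = -8

Answer: -8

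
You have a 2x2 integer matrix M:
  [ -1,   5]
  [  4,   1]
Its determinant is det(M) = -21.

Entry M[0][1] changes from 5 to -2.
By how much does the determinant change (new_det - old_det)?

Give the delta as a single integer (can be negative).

Answer: 28

Derivation:
Cofactor C_01 = -4
Entry delta = -2 - 5 = -7
Det delta = entry_delta * cofactor = -7 * -4 = 28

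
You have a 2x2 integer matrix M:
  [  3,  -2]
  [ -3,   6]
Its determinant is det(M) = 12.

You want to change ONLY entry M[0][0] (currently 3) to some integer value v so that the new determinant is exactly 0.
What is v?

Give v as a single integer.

Answer: 1

Derivation:
det is linear in entry M[0][0]: det = old_det + (v - 3) * C_00
Cofactor C_00 = 6
Want det = 0: 12 + (v - 3) * 6 = 0
  (v - 3) = -12 / 6 = -2
  v = 3 + (-2) = 1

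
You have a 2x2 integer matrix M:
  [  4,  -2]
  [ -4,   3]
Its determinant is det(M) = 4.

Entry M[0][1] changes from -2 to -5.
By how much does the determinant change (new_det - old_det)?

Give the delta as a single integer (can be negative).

Cofactor C_01 = 4
Entry delta = -5 - -2 = -3
Det delta = entry_delta * cofactor = -3 * 4 = -12

Answer: -12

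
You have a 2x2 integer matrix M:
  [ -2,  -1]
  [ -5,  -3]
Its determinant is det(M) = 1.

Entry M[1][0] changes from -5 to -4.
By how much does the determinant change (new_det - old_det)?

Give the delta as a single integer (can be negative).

Cofactor C_10 = 1
Entry delta = -4 - -5 = 1
Det delta = entry_delta * cofactor = 1 * 1 = 1

Answer: 1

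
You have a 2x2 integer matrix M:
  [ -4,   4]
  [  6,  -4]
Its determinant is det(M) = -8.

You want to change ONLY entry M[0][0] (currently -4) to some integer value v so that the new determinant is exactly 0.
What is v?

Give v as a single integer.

det is linear in entry M[0][0]: det = old_det + (v - -4) * C_00
Cofactor C_00 = -4
Want det = 0: -8 + (v - -4) * -4 = 0
  (v - -4) = 8 / -4 = -2
  v = -4 + (-2) = -6

Answer: -6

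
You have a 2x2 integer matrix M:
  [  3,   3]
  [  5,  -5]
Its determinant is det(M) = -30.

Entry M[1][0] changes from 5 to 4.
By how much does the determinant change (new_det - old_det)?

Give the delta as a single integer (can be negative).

Cofactor C_10 = -3
Entry delta = 4 - 5 = -1
Det delta = entry_delta * cofactor = -1 * -3 = 3

Answer: 3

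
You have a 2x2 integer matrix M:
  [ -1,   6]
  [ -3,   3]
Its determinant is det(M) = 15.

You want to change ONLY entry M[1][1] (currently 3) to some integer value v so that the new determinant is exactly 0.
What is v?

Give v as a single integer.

Answer: 18

Derivation:
det is linear in entry M[1][1]: det = old_det + (v - 3) * C_11
Cofactor C_11 = -1
Want det = 0: 15 + (v - 3) * -1 = 0
  (v - 3) = -15 / -1 = 15
  v = 3 + (15) = 18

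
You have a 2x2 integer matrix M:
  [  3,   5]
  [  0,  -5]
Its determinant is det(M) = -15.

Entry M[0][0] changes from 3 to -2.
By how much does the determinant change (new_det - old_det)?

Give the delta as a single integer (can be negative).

Answer: 25

Derivation:
Cofactor C_00 = -5
Entry delta = -2 - 3 = -5
Det delta = entry_delta * cofactor = -5 * -5 = 25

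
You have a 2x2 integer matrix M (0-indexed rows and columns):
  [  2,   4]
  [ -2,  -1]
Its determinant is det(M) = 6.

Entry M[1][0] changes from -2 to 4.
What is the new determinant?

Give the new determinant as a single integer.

det is linear in row 1: changing M[1][0] by delta changes det by delta * cofactor(1,0).
Cofactor C_10 = (-1)^(1+0) * minor(1,0) = -4
Entry delta = 4 - -2 = 6
Det delta = 6 * -4 = -24
New det = 6 + -24 = -18

Answer: -18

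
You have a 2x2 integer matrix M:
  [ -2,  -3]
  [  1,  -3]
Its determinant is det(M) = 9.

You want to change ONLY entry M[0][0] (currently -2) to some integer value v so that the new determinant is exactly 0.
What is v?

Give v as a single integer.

Answer: 1

Derivation:
det is linear in entry M[0][0]: det = old_det + (v - -2) * C_00
Cofactor C_00 = -3
Want det = 0: 9 + (v - -2) * -3 = 0
  (v - -2) = -9 / -3 = 3
  v = -2 + (3) = 1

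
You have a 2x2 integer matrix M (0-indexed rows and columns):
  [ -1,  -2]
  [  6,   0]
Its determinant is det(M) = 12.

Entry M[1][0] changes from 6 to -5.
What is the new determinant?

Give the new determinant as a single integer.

det is linear in row 1: changing M[1][0] by delta changes det by delta * cofactor(1,0).
Cofactor C_10 = (-1)^(1+0) * minor(1,0) = 2
Entry delta = -5 - 6 = -11
Det delta = -11 * 2 = -22
New det = 12 + -22 = -10

Answer: -10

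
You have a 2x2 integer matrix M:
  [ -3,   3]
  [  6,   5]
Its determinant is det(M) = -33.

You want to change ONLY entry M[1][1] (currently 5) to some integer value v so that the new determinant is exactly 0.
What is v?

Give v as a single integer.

det is linear in entry M[1][1]: det = old_det + (v - 5) * C_11
Cofactor C_11 = -3
Want det = 0: -33 + (v - 5) * -3 = 0
  (v - 5) = 33 / -3 = -11
  v = 5 + (-11) = -6

Answer: -6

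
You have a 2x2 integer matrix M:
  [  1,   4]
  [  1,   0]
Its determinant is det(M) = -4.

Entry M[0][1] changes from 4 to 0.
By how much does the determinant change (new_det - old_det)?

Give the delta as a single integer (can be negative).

Answer: 4

Derivation:
Cofactor C_01 = -1
Entry delta = 0 - 4 = -4
Det delta = entry_delta * cofactor = -4 * -1 = 4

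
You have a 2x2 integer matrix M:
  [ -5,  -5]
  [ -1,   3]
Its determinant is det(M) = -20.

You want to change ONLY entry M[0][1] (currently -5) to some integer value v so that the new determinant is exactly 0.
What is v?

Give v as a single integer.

Answer: 15

Derivation:
det is linear in entry M[0][1]: det = old_det + (v - -5) * C_01
Cofactor C_01 = 1
Want det = 0: -20 + (v - -5) * 1 = 0
  (v - -5) = 20 / 1 = 20
  v = -5 + (20) = 15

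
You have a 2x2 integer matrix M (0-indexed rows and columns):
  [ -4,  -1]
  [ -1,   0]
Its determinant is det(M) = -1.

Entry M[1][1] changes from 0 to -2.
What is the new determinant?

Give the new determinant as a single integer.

Answer: 7

Derivation:
det is linear in row 1: changing M[1][1] by delta changes det by delta * cofactor(1,1).
Cofactor C_11 = (-1)^(1+1) * minor(1,1) = -4
Entry delta = -2 - 0 = -2
Det delta = -2 * -4 = 8
New det = -1 + 8 = 7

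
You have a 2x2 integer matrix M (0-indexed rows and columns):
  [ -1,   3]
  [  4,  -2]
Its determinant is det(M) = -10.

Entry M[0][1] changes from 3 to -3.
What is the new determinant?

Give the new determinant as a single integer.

det is linear in row 0: changing M[0][1] by delta changes det by delta * cofactor(0,1).
Cofactor C_01 = (-1)^(0+1) * minor(0,1) = -4
Entry delta = -3 - 3 = -6
Det delta = -6 * -4 = 24
New det = -10 + 24 = 14

Answer: 14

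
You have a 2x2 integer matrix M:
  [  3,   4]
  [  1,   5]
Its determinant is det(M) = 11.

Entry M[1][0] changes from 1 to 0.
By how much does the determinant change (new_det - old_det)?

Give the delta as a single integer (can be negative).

Cofactor C_10 = -4
Entry delta = 0 - 1 = -1
Det delta = entry_delta * cofactor = -1 * -4 = 4

Answer: 4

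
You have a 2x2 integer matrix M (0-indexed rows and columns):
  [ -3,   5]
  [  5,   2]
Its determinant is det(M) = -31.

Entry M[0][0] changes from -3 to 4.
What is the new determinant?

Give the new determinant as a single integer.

det is linear in row 0: changing M[0][0] by delta changes det by delta * cofactor(0,0).
Cofactor C_00 = (-1)^(0+0) * minor(0,0) = 2
Entry delta = 4 - -3 = 7
Det delta = 7 * 2 = 14
New det = -31 + 14 = -17

Answer: -17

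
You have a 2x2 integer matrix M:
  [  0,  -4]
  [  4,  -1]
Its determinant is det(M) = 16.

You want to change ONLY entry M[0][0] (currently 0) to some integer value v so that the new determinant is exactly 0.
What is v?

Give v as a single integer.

Answer: 16

Derivation:
det is linear in entry M[0][0]: det = old_det + (v - 0) * C_00
Cofactor C_00 = -1
Want det = 0: 16 + (v - 0) * -1 = 0
  (v - 0) = -16 / -1 = 16
  v = 0 + (16) = 16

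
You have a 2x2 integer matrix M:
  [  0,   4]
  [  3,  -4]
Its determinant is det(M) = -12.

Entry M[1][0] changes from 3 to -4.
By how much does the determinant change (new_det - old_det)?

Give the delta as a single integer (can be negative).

Cofactor C_10 = -4
Entry delta = -4 - 3 = -7
Det delta = entry_delta * cofactor = -7 * -4 = 28

Answer: 28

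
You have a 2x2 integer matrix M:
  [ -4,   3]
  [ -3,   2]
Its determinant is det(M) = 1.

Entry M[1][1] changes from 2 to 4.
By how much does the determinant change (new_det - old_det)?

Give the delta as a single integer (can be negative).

Answer: -8

Derivation:
Cofactor C_11 = -4
Entry delta = 4 - 2 = 2
Det delta = entry_delta * cofactor = 2 * -4 = -8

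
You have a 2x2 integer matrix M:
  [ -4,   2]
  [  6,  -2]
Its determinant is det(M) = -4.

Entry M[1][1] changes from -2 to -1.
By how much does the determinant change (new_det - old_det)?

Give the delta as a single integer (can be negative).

Cofactor C_11 = -4
Entry delta = -1 - -2 = 1
Det delta = entry_delta * cofactor = 1 * -4 = -4

Answer: -4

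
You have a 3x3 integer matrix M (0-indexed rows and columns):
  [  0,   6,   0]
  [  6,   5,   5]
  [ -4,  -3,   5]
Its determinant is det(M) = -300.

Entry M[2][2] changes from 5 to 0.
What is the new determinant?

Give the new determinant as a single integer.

Answer: -120

Derivation:
det is linear in row 2: changing M[2][2] by delta changes det by delta * cofactor(2,2).
Cofactor C_22 = (-1)^(2+2) * minor(2,2) = -36
Entry delta = 0 - 5 = -5
Det delta = -5 * -36 = 180
New det = -300 + 180 = -120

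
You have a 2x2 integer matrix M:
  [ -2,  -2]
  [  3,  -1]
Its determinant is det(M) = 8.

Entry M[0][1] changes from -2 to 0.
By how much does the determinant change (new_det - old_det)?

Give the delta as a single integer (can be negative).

Answer: -6

Derivation:
Cofactor C_01 = -3
Entry delta = 0 - -2 = 2
Det delta = entry_delta * cofactor = 2 * -3 = -6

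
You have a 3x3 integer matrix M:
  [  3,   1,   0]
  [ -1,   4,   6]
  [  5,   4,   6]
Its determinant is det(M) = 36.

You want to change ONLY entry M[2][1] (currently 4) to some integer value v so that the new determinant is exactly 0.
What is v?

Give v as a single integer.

det is linear in entry M[2][1]: det = old_det + (v - 4) * C_21
Cofactor C_21 = -18
Want det = 0: 36 + (v - 4) * -18 = 0
  (v - 4) = -36 / -18 = 2
  v = 4 + (2) = 6

Answer: 6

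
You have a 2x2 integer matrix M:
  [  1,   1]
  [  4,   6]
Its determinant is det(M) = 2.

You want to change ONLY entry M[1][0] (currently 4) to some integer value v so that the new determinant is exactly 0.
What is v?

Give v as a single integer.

Answer: 6

Derivation:
det is linear in entry M[1][0]: det = old_det + (v - 4) * C_10
Cofactor C_10 = -1
Want det = 0: 2 + (v - 4) * -1 = 0
  (v - 4) = -2 / -1 = 2
  v = 4 + (2) = 6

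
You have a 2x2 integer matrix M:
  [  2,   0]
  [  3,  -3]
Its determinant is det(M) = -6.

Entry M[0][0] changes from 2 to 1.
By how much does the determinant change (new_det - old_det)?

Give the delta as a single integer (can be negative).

Answer: 3

Derivation:
Cofactor C_00 = -3
Entry delta = 1 - 2 = -1
Det delta = entry_delta * cofactor = -1 * -3 = 3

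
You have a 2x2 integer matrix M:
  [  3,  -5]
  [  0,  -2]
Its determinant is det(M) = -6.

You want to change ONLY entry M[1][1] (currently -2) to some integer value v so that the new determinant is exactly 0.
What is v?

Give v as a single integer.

Answer: 0

Derivation:
det is linear in entry M[1][1]: det = old_det + (v - -2) * C_11
Cofactor C_11 = 3
Want det = 0: -6 + (v - -2) * 3 = 0
  (v - -2) = 6 / 3 = 2
  v = -2 + (2) = 0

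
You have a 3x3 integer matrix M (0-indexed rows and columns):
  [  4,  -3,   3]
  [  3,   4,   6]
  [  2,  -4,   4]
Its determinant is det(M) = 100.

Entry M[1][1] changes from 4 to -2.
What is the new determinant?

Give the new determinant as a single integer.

det is linear in row 1: changing M[1][1] by delta changes det by delta * cofactor(1,1).
Cofactor C_11 = (-1)^(1+1) * minor(1,1) = 10
Entry delta = -2 - 4 = -6
Det delta = -6 * 10 = -60
New det = 100 + -60 = 40

Answer: 40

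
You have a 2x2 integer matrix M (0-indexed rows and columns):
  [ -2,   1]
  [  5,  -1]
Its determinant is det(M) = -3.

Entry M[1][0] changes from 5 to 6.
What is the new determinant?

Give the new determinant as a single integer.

Answer: -4

Derivation:
det is linear in row 1: changing M[1][0] by delta changes det by delta * cofactor(1,0).
Cofactor C_10 = (-1)^(1+0) * minor(1,0) = -1
Entry delta = 6 - 5 = 1
Det delta = 1 * -1 = -1
New det = -3 + -1 = -4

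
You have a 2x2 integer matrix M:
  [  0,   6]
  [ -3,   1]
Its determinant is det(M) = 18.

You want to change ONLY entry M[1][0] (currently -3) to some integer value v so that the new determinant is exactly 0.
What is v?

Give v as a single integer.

Answer: 0

Derivation:
det is linear in entry M[1][0]: det = old_det + (v - -3) * C_10
Cofactor C_10 = -6
Want det = 0: 18 + (v - -3) * -6 = 0
  (v - -3) = -18 / -6 = 3
  v = -3 + (3) = 0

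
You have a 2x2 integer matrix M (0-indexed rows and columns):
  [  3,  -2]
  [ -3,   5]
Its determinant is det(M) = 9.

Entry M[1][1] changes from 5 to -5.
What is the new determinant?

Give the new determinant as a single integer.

Answer: -21

Derivation:
det is linear in row 1: changing M[1][1] by delta changes det by delta * cofactor(1,1).
Cofactor C_11 = (-1)^(1+1) * minor(1,1) = 3
Entry delta = -5 - 5 = -10
Det delta = -10 * 3 = -30
New det = 9 + -30 = -21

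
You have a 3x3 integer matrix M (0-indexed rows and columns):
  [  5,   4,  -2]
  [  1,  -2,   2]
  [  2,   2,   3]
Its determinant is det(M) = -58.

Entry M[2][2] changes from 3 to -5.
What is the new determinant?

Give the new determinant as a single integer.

Answer: 54

Derivation:
det is linear in row 2: changing M[2][2] by delta changes det by delta * cofactor(2,2).
Cofactor C_22 = (-1)^(2+2) * minor(2,2) = -14
Entry delta = -5 - 3 = -8
Det delta = -8 * -14 = 112
New det = -58 + 112 = 54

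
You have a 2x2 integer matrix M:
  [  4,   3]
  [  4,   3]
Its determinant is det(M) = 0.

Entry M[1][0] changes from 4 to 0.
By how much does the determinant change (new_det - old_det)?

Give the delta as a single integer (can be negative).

Answer: 12

Derivation:
Cofactor C_10 = -3
Entry delta = 0 - 4 = -4
Det delta = entry_delta * cofactor = -4 * -3 = 12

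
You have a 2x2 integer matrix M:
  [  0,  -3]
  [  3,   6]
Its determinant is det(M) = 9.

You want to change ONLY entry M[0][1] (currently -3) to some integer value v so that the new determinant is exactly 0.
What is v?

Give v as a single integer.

Answer: 0

Derivation:
det is linear in entry M[0][1]: det = old_det + (v - -3) * C_01
Cofactor C_01 = -3
Want det = 0: 9 + (v - -3) * -3 = 0
  (v - -3) = -9 / -3 = 3
  v = -3 + (3) = 0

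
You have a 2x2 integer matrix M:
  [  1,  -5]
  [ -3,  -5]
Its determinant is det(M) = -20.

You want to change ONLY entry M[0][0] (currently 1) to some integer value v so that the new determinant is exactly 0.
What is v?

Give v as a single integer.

Answer: -3

Derivation:
det is linear in entry M[0][0]: det = old_det + (v - 1) * C_00
Cofactor C_00 = -5
Want det = 0: -20 + (v - 1) * -5 = 0
  (v - 1) = 20 / -5 = -4
  v = 1 + (-4) = -3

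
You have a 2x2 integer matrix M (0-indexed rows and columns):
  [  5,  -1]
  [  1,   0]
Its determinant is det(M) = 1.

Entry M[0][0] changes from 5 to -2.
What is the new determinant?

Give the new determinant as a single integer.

det is linear in row 0: changing M[0][0] by delta changes det by delta * cofactor(0,0).
Cofactor C_00 = (-1)^(0+0) * minor(0,0) = 0
Entry delta = -2 - 5 = -7
Det delta = -7 * 0 = 0
New det = 1 + 0 = 1

Answer: 1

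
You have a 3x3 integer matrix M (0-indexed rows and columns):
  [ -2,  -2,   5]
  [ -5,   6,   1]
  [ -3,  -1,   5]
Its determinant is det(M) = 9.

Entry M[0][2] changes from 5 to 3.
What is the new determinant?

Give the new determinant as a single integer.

det is linear in row 0: changing M[0][2] by delta changes det by delta * cofactor(0,2).
Cofactor C_02 = (-1)^(0+2) * minor(0,2) = 23
Entry delta = 3 - 5 = -2
Det delta = -2 * 23 = -46
New det = 9 + -46 = -37

Answer: -37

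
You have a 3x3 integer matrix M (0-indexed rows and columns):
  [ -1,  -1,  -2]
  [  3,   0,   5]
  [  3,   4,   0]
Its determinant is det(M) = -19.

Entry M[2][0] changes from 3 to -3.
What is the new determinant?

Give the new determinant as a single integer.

Answer: 11

Derivation:
det is linear in row 2: changing M[2][0] by delta changes det by delta * cofactor(2,0).
Cofactor C_20 = (-1)^(2+0) * minor(2,0) = -5
Entry delta = -3 - 3 = -6
Det delta = -6 * -5 = 30
New det = -19 + 30 = 11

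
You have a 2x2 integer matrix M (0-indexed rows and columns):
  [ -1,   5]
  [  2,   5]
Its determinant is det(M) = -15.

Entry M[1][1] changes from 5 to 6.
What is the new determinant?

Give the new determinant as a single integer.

Answer: -16

Derivation:
det is linear in row 1: changing M[1][1] by delta changes det by delta * cofactor(1,1).
Cofactor C_11 = (-1)^(1+1) * minor(1,1) = -1
Entry delta = 6 - 5 = 1
Det delta = 1 * -1 = -1
New det = -15 + -1 = -16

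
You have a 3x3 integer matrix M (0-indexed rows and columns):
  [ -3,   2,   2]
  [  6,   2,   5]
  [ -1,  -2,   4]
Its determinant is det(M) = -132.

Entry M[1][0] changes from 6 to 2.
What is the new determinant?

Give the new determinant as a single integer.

Answer: -84

Derivation:
det is linear in row 1: changing M[1][0] by delta changes det by delta * cofactor(1,0).
Cofactor C_10 = (-1)^(1+0) * minor(1,0) = -12
Entry delta = 2 - 6 = -4
Det delta = -4 * -12 = 48
New det = -132 + 48 = -84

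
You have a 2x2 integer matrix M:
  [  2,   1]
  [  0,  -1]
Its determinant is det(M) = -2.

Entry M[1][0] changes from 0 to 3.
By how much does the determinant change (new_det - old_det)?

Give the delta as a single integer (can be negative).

Answer: -3

Derivation:
Cofactor C_10 = -1
Entry delta = 3 - 0 = 3
Det delta = entry_delta * cofactor = 3 * -1 = -3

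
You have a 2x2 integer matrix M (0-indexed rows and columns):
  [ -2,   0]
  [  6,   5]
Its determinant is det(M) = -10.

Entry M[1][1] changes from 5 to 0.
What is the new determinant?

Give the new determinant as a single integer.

det is linear in row 1: changing M[1][1] by delta changes det by delta * cofactor(1,1).
Cofactor C_11 = (-1)^(1+1) * minor(1,1) = -2
Entry delta = 0 - 5 = -5
Det delta = -5 * -2 = 10
New det = -10 + 10 = 0

Answer: 0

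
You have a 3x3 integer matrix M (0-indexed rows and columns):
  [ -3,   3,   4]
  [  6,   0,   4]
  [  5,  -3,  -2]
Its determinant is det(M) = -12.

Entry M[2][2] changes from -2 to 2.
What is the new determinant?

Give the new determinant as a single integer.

det is linear in row 2: changing M[2][2] by delta changes det by delta * cofactor(2,2).
Cofactor C_22 = (-1)^(2+2) * minor(2,2) = -18
Entry delta = 2 - -2 = 4
Det delta = 4 * -18 = -72
New det = -12 + -72 = -84

Answer: -84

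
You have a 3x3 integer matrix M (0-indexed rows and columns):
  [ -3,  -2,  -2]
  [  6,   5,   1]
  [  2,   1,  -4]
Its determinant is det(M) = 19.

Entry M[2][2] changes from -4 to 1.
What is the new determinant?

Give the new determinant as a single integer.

Answer: 4

Derivation:
det is linear in row 2: changing M[2][2] by delta changes det by delta * cofactor(2,2).
Cofactor C_22 = (-1)^(2+2) * minor(2,2) = -3
Entry delta = 1 - -4 = 5
Det delta = 5 * -3 = -15
New det = 19 + -15 = 4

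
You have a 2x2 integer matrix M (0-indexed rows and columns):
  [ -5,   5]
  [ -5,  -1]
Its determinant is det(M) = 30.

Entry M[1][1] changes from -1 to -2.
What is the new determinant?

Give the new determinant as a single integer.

det is linear in row 1: changing M[1][1] by delta changes det by delta * cofactor(1,1).
Cofactor C_11 = (-1)^(1+1) * minor(1,1) = -5
Entry delta = -2 - -1 = -1
Det delta = -1 * -5 = 5
New det = 30 + 5 = 35

Answer: 35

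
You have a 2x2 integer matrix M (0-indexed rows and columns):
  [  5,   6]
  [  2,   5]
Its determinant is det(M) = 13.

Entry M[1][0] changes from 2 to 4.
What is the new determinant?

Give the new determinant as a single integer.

Answer: 1

Derivation:
det is linear in row 1: changing M[1][0] by delta changes det by delta * cofactor(1,0).
Cofactor C_10 = (-1)^(1+0) * minor(1,0) = -6
Entry delta = 4 - 2 = 2
Det delta = 2 * -6 = -12
New det = 13 + -12 = 1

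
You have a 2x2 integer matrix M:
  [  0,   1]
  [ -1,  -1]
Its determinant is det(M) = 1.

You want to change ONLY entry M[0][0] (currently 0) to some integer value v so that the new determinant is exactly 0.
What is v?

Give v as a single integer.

det is linear in entry M[0][0]: det = old_det + (v - 0) * C_00
Cofactor C_00 = -1
Want det = 0: 1 + (v - 0) * -1 = 0
  (v - 0) = -1 / -1 = 1
  v = 0 + (1) = 1

Answer: 1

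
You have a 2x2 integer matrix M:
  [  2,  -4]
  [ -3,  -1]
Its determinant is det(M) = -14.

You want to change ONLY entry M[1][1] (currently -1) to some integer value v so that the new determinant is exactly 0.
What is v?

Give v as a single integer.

det is linear in entry M[1][1]: det = old_det + (v - -1) * C_11
Cofactor C_11 = 2
Want det = 0: -14 + (v - -1) * 2 = 0
  (v - -1) = 14 / 2 = 7
  v = -1 + (7) = 6

Answer: 6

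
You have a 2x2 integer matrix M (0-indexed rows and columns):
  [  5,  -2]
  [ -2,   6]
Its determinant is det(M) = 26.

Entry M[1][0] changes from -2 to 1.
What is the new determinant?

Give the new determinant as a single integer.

det is linear in row 1: changing M[1][0] by delta changes det by delta * cofactor(1,0).
Cofactor C_10 = (-1)^(1+0) * minor(1,0) = 2
Entry delta = 1 - -2 = 3
Det delta = 3 * 2 = 6
New det = 26 + 6 = 32

Answer: 32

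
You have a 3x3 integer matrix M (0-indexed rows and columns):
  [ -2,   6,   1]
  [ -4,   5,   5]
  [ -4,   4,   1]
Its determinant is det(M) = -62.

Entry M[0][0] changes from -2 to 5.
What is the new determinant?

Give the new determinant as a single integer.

det is linear in row 0: changing M[0][0] by delta changes det by delta * cofactor(0,0).
Cofactor C_00 = (-1)^(0+0) * minor(0,0) = -15
Entry delta = 5 - -2 = 7
Det delta = 7 * -15 = -105
New det = -62 + -105 = -167

Answer: -167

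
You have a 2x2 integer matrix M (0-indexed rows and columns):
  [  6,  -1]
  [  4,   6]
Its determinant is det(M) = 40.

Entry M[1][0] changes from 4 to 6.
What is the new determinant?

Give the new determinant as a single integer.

det is linear in row 1: changing M[1][0] by delta changes det by delta * cofactor(1,0).
Cofactor C_10 = (-1)^(1+0) * minor(1,0) = 1
Entry delta = 6 - 4 = 2
Det delta = 2 * 1 = 2
New det = 40 + 2 = 42

Answer: 42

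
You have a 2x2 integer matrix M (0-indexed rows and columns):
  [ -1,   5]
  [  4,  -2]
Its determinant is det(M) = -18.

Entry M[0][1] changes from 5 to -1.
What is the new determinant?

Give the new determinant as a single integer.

Answer: 6

Derivation:
det is linear in row 0: changing M[0][1] by delta changes det by delta * cofactor(0,1).
Cofactor C_01 = (-1)^(0+1) * minor(0,1) = -4
Entry delta = -1 - 5 = -6
Det delta = -6 * -4 = 24
New det = -18 + 24 = 6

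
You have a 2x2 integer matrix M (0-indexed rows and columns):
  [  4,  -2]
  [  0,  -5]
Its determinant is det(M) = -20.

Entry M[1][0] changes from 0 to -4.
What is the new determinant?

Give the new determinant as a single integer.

det is linear in row 1: changing M[1][0] by delta changes det by delta * cofactor(1,0).
Cofactor C_10 = (-1)^(1+0) * minor(1,0) = 2
Entry delta = -4 - 0 = -4
Det delta = -4 * 2 = -8
New det = -20 + -8 = -28

Answer: -28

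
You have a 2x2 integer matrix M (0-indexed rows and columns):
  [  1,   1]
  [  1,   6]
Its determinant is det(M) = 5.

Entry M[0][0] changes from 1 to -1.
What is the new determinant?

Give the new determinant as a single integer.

det is linear in row 0: changing M[0][0] by delta changes det by delta * cofactor(0,0).
Cofactor C_00 = (-1)^(0+0) * minor(0,0) = 6
Entry delta = -1 - 1 = -2
Det delta = -2 * 6 = -12
New det = 5 + -12 = -7

Answer: -7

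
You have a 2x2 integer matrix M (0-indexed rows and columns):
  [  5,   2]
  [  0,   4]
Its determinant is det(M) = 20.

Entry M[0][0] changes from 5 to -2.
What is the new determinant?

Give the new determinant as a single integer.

det is linear in row 0: changing M[0][0] by delta changes det by delta * cofactor(0,0).
Cofactor C_00 = (-1)^(0+0) * minor(0,0) = 4
Entry delta = -2 - 5 = -7
Det delta = -7 * 4 = -28
New det = 20 + -28 = -8

Answer: -8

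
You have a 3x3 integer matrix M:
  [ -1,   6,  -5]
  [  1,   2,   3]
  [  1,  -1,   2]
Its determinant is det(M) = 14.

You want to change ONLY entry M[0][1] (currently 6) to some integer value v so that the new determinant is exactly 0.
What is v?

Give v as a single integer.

Answer: -8

Derivation:
det is linear in entry M[0][1]: det = old_det + (v - 6) * C_01
Cofactor C_01 = 1
Want det = 0: 14 + (v - 6) * 1 = 0
  (v - 6) = -14 / 1 = -14
  v = 6 + (-14) = -8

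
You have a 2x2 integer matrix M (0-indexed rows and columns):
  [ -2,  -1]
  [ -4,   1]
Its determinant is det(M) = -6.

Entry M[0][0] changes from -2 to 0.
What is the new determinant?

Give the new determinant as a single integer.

Answer: -4

Derivation:
det is linear in row 0: changing M[0][0] by delta changes det by delta * cofactor(0,0).
Cofactor C_00 = (-1)^(0+0) * minor(0,0) = 1
Entry delta = 0 - -2 = 2
Det delta = 2 * 1 = 2
New det = -6 + 2 = -4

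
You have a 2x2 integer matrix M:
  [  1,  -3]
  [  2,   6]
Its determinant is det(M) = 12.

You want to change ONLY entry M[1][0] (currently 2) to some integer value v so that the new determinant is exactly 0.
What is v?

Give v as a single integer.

det is linear in entry M[1][0]: det = old_det + (v - 2) * C_10
Cofactor C_10 = 3
Want det = 0: 12 + (v - 2) * 3 = 0
  (v - 2) = -12 / 3 = -4
  v = 2 + (-4) = -2

Answer: -2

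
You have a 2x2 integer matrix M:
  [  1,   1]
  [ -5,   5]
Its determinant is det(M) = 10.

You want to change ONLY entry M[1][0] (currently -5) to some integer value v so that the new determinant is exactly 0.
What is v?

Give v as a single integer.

Answer: 5

Derivation:
det is linear in entry M[1][0]: det = old_det + (v - -5) * C_10
Cofactor C_10 = -1
Want det = 0: 10 + (v - -5) * -1 = 0
  (v - -5) = -10 / -1 = 10
  v = -5 + (10) = 5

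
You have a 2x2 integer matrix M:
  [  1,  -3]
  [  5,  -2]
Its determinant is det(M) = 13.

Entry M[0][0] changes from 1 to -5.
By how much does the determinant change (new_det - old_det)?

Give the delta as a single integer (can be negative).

Cofactor C_00 = -2
Entry delta = -5 - 1 = -6
Det delta = entry_delta * cofactor = -6 * -2 = 12

Answer: 12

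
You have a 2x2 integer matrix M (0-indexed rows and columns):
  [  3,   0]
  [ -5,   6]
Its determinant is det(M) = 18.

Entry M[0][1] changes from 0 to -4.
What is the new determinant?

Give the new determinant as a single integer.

det is linear in row 0: changing M[0][1] by delta changes det by delta * cofactor(0,1).
Cofactor C_01 = (-1)^(0+1) * minor(0,1) = 5
Entry delta = -4 - 0 = -4
Det delta = -4 * 5 = -20
New det = 18 + -20 = -2

Answer: -2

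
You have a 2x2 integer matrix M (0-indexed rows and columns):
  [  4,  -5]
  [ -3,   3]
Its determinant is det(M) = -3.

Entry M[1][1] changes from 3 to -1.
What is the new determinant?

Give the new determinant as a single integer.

det is linear in row 1: changing M[1][1] by delta changes det by delta * cofactor(1,1).
Cofactor C_11 = (-1)^(1+1) * minor(1,1) = 4
Entry delta = -1 - 3 = -4
Det delta = -4 * 4 = -16
New det = -3 + -16 = -19

Answer: -19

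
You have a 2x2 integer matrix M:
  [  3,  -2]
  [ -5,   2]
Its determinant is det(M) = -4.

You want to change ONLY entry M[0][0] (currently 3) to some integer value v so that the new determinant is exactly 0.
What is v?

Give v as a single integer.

det is linear in entry M[0][0]: det = old_det + (v - 3) * C_00
Cofactor C_00 = 2
Want det = 0: -4 + (v - 3) * 2 = 0
  (v - 3) = 4 / 2 = 2
  v = 3 + (2) = 5

Answer: 5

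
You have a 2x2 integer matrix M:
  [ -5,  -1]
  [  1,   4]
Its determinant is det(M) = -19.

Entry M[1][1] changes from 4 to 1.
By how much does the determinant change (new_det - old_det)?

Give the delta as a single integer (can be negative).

Answer: 15

Derivation:
Cofactor C_11 = -5
Entry delta = 1 - 4 = -3
Det delta = entry_delta * cofactor = -3 * -5 = 15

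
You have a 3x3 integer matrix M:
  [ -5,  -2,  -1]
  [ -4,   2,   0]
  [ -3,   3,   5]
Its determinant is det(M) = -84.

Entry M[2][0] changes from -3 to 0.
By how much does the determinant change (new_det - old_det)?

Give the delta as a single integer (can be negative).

Answer: 6

Derivation:
Cofactor C_20 = 2
Entry delta = 0 - -3 = 3
Det delta = entry_delta * cofactor = 3 * 2 = 6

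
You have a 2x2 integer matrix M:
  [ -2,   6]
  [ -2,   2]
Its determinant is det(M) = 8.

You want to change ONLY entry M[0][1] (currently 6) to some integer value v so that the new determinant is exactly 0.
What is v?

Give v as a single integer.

Answer: 2

Derivation:
det is linear in entry M[0][1]: det = old_det + (v - 6) * C_01
Cofactor C_01 = 2
Want det = 0: 8 + (v - 6) * 2 = 0
  (v - 6) = -8 / 2 = -4
  v = 6 + (-4) = 2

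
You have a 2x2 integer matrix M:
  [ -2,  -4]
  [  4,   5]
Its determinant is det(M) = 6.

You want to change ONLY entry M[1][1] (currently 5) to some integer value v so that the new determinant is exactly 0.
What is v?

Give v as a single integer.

det is linear in entry M[1][1]: det = old_det + (v - 5) * C_11
Cofactor C_11 = -2
Want det = 0: 6 + (v - 5) * -2 = 0
  (v - 5) = -6 / -2 = 3
  v = 5 + (3) = 8

Answer: 8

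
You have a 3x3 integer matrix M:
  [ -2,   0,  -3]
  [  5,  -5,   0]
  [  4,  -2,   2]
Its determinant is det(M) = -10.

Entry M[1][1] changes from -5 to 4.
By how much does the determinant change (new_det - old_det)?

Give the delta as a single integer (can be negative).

Answer: 72

Derivation:
Cofactor C_11 = 8
Entry delta = 4 - -5 = 9
Det delta = entry_delta * cofactor = 9 * 8 = 72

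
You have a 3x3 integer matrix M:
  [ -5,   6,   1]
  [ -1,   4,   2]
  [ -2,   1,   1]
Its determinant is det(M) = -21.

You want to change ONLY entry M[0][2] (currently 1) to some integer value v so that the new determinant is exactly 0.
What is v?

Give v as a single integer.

det is linear in entry M[0][2]: det = old_det + (v - 1) * C_02
Cofactor C_02 = 7
Want det = 0: -21 + (v - 1) * 7 = 0
  (v - 1) = 21 / 7 = 3
  v = 1 + (3) = 4

Answer: 4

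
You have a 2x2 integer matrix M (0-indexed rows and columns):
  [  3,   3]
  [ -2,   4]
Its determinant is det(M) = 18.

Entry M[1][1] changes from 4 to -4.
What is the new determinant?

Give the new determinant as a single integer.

Answer: -6

Derivation:
det is linear in row 1: changing M[1][1] by delta changes det by delta * cofactor(1,1).
Cofactor C_11 = (-1)^(1+1) * minor(1,1) = 3
Entry delta = -4 - 4 = -8
Det delta = -8 * 3 = -24
New det = 18 + -24 = -6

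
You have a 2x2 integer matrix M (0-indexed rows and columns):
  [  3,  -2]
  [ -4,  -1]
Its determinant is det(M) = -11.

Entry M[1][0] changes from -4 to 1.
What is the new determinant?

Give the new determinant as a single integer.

Answer: -1

Derivation:
det is linear in row 1: changing M[1][0] by delta changes det by delta * cofactor(1,0).
Cofactor C_10 = (-1)^(1+0) * minor(1,0) = 2
Entry delta = 1 - -4 = 5
Det delta = 5 * 2 = 10
New det = -11 + 10 = -1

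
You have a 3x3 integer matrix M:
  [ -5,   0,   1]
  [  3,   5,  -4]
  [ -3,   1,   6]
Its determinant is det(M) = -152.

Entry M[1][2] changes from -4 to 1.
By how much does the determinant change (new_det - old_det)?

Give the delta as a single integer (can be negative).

Cofactor C_12 = 5
Entry delta = 1 - -4 = 5
Det delta = entry_delta * cofactor = 5 * 5 = 25

Answer: 25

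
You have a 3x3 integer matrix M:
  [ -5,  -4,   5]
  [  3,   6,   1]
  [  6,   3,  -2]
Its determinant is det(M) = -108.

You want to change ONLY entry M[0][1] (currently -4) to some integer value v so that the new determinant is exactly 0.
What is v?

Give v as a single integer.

det is linear in entry M[0][1]: det = old_det + (v - -4) * C_01
Cofactor C_01 = 12
Want det = 0: -108 + (v - -4) * 12 = 0
  (v - -4) = 108 / 12 = 9
  v = -4 + (9) = 5

Answer: 5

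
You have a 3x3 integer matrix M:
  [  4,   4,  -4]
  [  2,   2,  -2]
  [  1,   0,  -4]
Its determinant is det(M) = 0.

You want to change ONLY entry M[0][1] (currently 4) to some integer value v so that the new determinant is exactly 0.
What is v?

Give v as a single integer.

Answer: 4

Derivation:
det is linear in entry M[0][1]: det = old_det + (v - 4) * C_01
Cofactor C_01 = 6
Want det = 0: 0 + (v - 4) * 6 = 0
  (v - 4) = 0 / 6 = 0
  v = 4 + (0) = 4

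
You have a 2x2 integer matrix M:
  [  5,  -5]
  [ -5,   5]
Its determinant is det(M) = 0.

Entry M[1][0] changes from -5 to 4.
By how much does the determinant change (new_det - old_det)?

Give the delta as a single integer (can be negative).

Cofactor C_10 = 5
Entry delta = 4 - -5 = 9
Det delta = entry_delta * cofactor = 9 * 5 = 45

Answer: 45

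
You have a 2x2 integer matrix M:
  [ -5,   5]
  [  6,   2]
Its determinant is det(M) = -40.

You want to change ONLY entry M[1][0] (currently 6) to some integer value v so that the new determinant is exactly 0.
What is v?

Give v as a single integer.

det is linear in entry M[1][0]: det = old_det + (v - 6) * C_10
Cofactor C_10 = -5
Want det = 0: -40 + (v - 6) * -5 = 0
  (v - 6) = 40 / -5 = -8
  v = 6 + (-8) = -2

Answer: -2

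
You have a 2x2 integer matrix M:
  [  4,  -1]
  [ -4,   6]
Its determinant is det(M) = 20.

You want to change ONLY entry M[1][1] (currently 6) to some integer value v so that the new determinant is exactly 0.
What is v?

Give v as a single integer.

Answer: 1

Derivation:
det is linear in entry M[1][1]: det = old_det + (v - 6) * C_11
Cofactor C_11 = 4
Want det = 0: 20 + (v - 6) * 4 = 0
  (v - 6) = -20 / 4 = -5
  v = 6 + (-5) = 1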